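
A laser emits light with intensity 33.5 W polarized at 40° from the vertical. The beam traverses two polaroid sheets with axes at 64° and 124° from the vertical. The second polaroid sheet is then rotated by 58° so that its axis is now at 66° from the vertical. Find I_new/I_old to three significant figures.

I_new/I_old ≈ 4.00

Before rotation:
By Malus's law, I₁ = I₀ cos²(64° − 40°) = I₀ cos²(24°) = 0.8346 I₀.
I₂ = I₁ cos²(124° − 64°) = 0.8346 I₀ · cos²(60°) = 0.2086 I₀.
After rotation:
I₁ = I₀ cos²(64° − 40°) = I₀ cos²(24°) = 0.8346 I₀.
I₂ = I₁ cos²(66° − 64°) = 0.8346 I₀ · cos²(2°) = 0.8335 I₀.
Ratio = 0.8335 / 0.2086 = 3.995.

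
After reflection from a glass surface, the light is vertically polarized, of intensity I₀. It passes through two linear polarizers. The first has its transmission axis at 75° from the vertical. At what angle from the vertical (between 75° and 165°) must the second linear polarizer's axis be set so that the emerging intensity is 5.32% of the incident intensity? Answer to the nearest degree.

I₁ = I₀ cos²(75° − 0°) = I₀ cos²(75°) = 0.06699 I₀.
Need I₂/I₀ = 0.0532, so cos²(θ − 75°) = 0.0532 / 0.06699 = 0.7942.
θ − 75° = arccos(√0.7942) = 27.0°, giving θ ≈ 75 + 27.0 = 102.0°.

θ ≈ 102°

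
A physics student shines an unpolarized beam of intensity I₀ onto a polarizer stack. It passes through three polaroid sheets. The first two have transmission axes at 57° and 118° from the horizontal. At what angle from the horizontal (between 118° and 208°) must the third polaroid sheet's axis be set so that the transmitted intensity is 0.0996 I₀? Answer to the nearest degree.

Unpolarized light through the first polarizer → I₁ = ½ I₀, now polarized at 57°.
I₂ = I₁ cos²(118° − 57°) = 0.5 I₀ · cos²(61°) = 0.1175 I₀.
Need I₃/I₀ = 0.0996, so cos²(θ − 118°) = 0.0996 / 0.1175 = 0.8475.
θ − 118° = arccos(√0.8475) = 23.0°, giving θ ≈ 118 + 23.0 = 141.0°.

θ ≈ 141°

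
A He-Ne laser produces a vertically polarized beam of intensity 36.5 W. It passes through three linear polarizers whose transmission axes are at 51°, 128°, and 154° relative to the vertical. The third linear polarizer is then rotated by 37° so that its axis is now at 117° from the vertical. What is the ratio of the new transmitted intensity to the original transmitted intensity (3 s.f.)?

I_new/I_old ≈ 1.19

Before rotation:
I₁ = I₀ cos²(51° − 0°) = I₀ cos²(51°) = 0.396 I₀.
I₂ = I₁ cos²(128° − 51°) = 0.396 I₀ · cos²(77°) = 0.02004 I₀.
I₃ = I₂ cos²(154° − 128°) = 0.02004 I₀ · cos²(26°) = 0.01619 I₀.
After rotation:
I₁ = I₀ cos²(51° − 0°) = I₀ cos²(51°) = 0.396 I₀.
I₂ = I₁ cos²(128° − 51°) = 0.396 I₀ · cos²(77°) = 0.02004 I₀.
I₃ = I₂ cos²(117° − 128°) = 0.02004 I₀ · cos²(11°) = 0.01931 I₀.
Ratio = 0.01931 / 0.01619 = 1.193.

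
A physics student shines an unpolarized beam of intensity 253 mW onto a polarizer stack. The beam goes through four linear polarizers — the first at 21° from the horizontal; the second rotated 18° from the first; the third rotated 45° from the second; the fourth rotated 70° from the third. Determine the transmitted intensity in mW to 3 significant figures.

I ≈ 6.69 mW

Unpolarized light through the first polarizer → I₁ = 253 mW/2 = 126.5 mW, polarized at 21°.
I₂ = I₁ · cos²(18°) = 126.5 · 0.9045 = 114.4 mW.
I₃ = I₂ · cos²(45°) = 114.4 · 0.5 = 57.21 mW.
I₄ = I₃ · cos²(70°) = 57.21 · 0.117 = 6.692 mW.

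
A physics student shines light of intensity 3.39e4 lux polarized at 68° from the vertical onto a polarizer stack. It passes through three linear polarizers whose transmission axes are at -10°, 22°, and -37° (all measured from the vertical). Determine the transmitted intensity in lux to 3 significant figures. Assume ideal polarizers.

I₁ = 3.39e4 lux · cos²(78°) = 1465 lux.
I₂ = I₁ · cos²(32°) = 1465 · 0.7192 = 1054 lux.
I₃ = I₂ · cos²(59°) = 1054 · 0.2653 = 279.6 lux.

I ≈ 280 lux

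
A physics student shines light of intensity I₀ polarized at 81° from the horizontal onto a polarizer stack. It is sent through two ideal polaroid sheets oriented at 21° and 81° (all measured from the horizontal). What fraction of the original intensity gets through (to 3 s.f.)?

≈ 0.0625 I₀

By Malus's law, I₁ = I₀ cos²(21° − 81°) = I₀ cos²(60°) = 0.25 I₀.
I₂ = I₁ cos²(81° − 21°) = 0.25 I₀ · cos²(60°) = 0.0625 I₀.
Transmitted fraction = 0.0625.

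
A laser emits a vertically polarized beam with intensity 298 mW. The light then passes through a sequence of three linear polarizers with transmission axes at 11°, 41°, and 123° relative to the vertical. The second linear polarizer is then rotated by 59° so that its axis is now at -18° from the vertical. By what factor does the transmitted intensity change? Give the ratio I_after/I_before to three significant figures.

Before rotation:
By Malus's law, I₁ = I₀ cos²(11° − 0°) = I₀ cos²(11°) = 0.9636 I₀.
I₂ = I₁ cos²(41° − 11°) = 0.9636 I₀ · cos²(30°) = 0.7227 I₀.
I₃ = I₂ cos²(123° − 41°) = 0.7227 I₀ · cos²(82°) = 0.014 I₀.
After rotation:
I₁ = I₀ cos²(11° − 0°) = I₀ cos²(11°) = 0.9636 I₀.
I₂ = I₁ cos²(-18° − 11°) = 0.9636 I₀ · cos²(29°) = 0.7371 I₀.
Angle between axes 2 and 3: 39°. I₃ = 0.7371 I₀ · cos²(39°) = 0.4452 I₀.
Ratio = 0.4452 / 0.014 = 31.8.

I_new/I_old ≈ 31.8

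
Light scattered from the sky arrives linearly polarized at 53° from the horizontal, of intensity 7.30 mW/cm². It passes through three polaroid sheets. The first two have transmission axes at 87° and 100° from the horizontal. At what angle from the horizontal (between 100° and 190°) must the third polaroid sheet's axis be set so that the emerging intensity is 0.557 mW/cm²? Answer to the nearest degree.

I₁ = I₀ cos²(87° − 53°) = I₀ cos²(34°) = 0.6873 I₀.
I₂ = I₁ cos²(100° − 87°) = 0.6873 I₀ · cos²(13°) = 0.6525 I₀.
Target fraction: 0.557 / 7.30 mW/cm² = 0.0763 of I₀.
Need I₃/I₀ = 0.0763, so cos²(θ − 100°) = 0.0763 / 0.6525 = 0.1169.
θ − 100° = arccos(√0.1169) = 70.0°, giving θ ≈ 100 + 70.0 = 170.0°.

θ ≈ 170°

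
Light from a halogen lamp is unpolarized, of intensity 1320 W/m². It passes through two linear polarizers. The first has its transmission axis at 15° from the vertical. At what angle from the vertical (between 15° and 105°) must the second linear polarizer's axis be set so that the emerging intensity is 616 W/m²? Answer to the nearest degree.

θ ≈ 30°

Unpolarized light through the first polarizer → I₁ = ½ I₀, now polarized at 15°.
Target fraction: 616 / 1320 W/m² = 0.4667 of I₀.
Need I₂/I₀ = 0.4667, so cos²(θ − 15°) = 0.4667 / 0.5 = 0.9333.
θ − 15° = arccos(√0.9333) = 15.0°, giving θ ≈ 15 + 15.0 = 30.0°.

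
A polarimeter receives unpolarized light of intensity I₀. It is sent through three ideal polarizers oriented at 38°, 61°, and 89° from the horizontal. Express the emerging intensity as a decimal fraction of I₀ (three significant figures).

Unpolarized light through the first polarizer → I₁ = ½ I₀, now polarized at 38°.
I₂ = I₁ cos²(61° − 38°) = 0.5 I₀ · cos²(23°) = 0.4237 I₀.
I₃ = I₂ cos²(89° − 61°) = 0.4237 I₀ · cos²(28°) = 0.3303 I₀.
Transmitted fraction = 0.3303.

≈ 0.330 I₀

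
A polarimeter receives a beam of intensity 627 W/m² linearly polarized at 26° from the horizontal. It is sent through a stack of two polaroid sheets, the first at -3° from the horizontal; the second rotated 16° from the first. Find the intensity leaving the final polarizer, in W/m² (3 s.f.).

I ≈ 443 W/m²

I₁ = 627 W/m² · cos²(29°) = 479.6 W/m².
I₂ = I₁ · cos²(16°) = 479.6 · 0.924 = 443.2 W/m².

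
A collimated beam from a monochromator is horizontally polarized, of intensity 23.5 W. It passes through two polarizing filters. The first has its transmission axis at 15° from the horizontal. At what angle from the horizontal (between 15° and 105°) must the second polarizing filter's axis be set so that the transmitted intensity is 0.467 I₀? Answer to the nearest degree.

I₁ = I₀ cos²(15° − 0°) = I₀ cos²(15°) = 0.933 I₀.
Need I₂/I₀ = 0.467, so cos²(θ − 15°) = 0.467 / 0.933 = 0.5005.
θ − 15° = arccos(√0.5005) = 45.0°, giving θ ≈ 15 + 45.0 = 60.0°.

θ ≈ 60°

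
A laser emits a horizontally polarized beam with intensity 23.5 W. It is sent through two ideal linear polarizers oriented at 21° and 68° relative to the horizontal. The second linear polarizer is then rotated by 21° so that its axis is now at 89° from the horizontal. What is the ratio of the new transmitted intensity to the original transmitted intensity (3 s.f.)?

I_new/I_old ≈ 0.302

Before rotation:
By Malus's law, I₁ = I₀ cos²(21° − 0°) = I₀ cos²(21°) = 0.8716 I₀.
I₂ = I₁ cos²(68° − 21°) = 0.8716 I₀ · cos²(47°) = 0.4054 I₀.
After rotation:
I₁ = I₀ cos²(21° − 0°) = I₀ cos²(21°) = 0.8716 I₀.
I₂ = I₁ cos²(89° − 21°) = 0.8716 I₀ · cos²(68°) = 0.1223 I₀.
Ratio = 0.1223 / 0.4054 = 0.3017.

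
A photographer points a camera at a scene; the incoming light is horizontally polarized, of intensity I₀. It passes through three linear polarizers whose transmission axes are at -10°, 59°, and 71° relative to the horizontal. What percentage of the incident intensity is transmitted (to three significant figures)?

≈ 11.9%

I₁ = I₀ cos²(-10° − 0°) = I₀ cos²(10°) = 0.9698 I₀.
I₂ = I₁ cos²(59° + 10°) = 0.9698 I₀ · cos²(69°) = 0.1246 I₀.
I₃ = I₂ cos²(71° − 59°) = 0.1246 I₀ · cos²(12°) = 0.1192 I₀.
That is 11.92% of the incident intensity.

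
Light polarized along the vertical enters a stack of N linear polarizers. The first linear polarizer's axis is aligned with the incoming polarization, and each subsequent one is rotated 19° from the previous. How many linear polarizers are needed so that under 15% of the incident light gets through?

First polarizer is aligned with the polarization: full transmission.
Each further stage multiplies by cos²(19°) = 0.894.
After N polarizers: T = 0.894^(N−1). Require T < 0.15 ⇒ N−1 > ln(0.15)/ln(0.894) = 16.93, so N−1 ≥ 17 and N = 18.
Check: N=18 gives T = 0.1489 < 0.15; N=17 gives T = 0.1665.

N = 18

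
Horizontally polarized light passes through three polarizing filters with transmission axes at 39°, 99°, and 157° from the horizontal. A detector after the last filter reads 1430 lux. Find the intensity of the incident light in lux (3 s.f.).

I₀ ≈ 3.37e4 lux

I₁ = I₀ cos²(39° − 0°) = I₀ cos²(39°) = 0.604 I₀.
I₂ = I₁ cos²(99° − 39°) = 0.604 I₀ · cos²(60°) = 0.151 I₀.
I₃ = I₂ cos²(157° − 99°) = 0.151 I₀ · cos²(58°) = 0.0424 I₀.
So 1430 lux = 0.0424 I₀, giving I₀ = 1430/0.0424 = 3.373e+04 lux.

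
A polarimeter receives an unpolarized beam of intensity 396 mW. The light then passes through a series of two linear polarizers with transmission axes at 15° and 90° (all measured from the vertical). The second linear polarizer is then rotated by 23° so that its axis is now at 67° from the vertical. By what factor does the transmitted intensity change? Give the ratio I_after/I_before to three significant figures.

Before rotation:
Unpolarized light through the first polarizer → I₁ = ½ I₀, now polarized at 15°.
I₂ = I₁ cos²(90° − 15°) = 0.5 I₀ · cos²(75°) = 0.03349 I₀.
After rotation:
Unpolarized light through the first polarizer → I₁ = ½ I₀, now polarized at 15°.
I₂ = I₁ cos²(67° − 15°) = 0.5 I₀ · cos²(52°) = 0.1895 I₀.
Ratio = 0.1895 / 0.03349 = 5.658.

I_new/I_old ≈ 5.66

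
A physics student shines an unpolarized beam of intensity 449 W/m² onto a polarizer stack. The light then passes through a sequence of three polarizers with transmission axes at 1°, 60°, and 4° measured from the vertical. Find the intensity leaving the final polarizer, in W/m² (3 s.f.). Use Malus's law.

I ≈ 18.6 W/m²

Unpolarized light through the first polarizer → I₁ = 449 W/m²/2 = 224.5 W/m², polarized at 1°.
I₂ = I₁ · cos²(59°) = 224.5 · 0.2653 = 59.55 W/m².
I₃ = I₂ · cos²(56°) = 59.55 · 0.3127 = 18.62 W/m².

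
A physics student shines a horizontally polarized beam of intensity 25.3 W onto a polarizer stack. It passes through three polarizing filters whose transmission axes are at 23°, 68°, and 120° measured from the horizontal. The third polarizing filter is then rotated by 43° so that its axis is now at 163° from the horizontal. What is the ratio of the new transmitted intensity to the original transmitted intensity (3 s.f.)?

Before rotation:
By Malus's law, I₁ = I₀ cos²(23° − 0°) = I₀ cos²(23°) = 0.8473 I₀.
I₂ = I₁ cos²(68° − 23°) = 0.8473 I₀ · cos²(45°) = 0.4237 I₀.
I₃ = I₂ cos²(120° − 68°) = 0.4237 I₀ · cos²(52°) = 0.1606 I₀.
After rotation:
I₁ = I₀ cos²(23° − 0°) = I₀ cos²(23°) = 0.8473 I₀.
I₂ = I₁ cos²(68° − 23°) = 0.8473 I₀ · cos²(45°) = 0.4237 I₀.
Angle between axes 2 and 3: 85°. I₃ = 0.4237 I₀ · cos²(85°) = 0.003218 I₀.
Ratio = 0.003218 / 0.1606 = 0.02004.

I_new/I_old ≈ 0.0200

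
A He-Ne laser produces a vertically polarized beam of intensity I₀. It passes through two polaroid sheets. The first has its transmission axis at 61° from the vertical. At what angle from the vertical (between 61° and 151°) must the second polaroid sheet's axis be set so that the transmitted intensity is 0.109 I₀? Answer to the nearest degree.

θ ≈ 108°

I₁ = I₀ cos²(61° − 0°) = I₀ cos²(61°) = 0.235 I₀.
Need I₂/I₀ = 0.109, so cos²(θ − 61°) = 0.109 / 0.235 = 0.4638.
θ − 61° = arccos(√0.4638) = 47.1°, giving θ ≈ 61 + 47.1 = 108.1°.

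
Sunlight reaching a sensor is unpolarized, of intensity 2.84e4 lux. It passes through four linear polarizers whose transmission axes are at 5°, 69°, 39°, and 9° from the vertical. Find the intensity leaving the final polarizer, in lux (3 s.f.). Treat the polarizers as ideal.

Unpolarized light through the first polarizer → I₁ = 2.84e4 lux/2 = 1.42e+04 lux, polarized at 5°.
I₂ = I₁ · cos²(64°) = 1.42e+04 · 0.1922 = 2729 lux.
I₃ = I₂ · cos²(30°) = 2729 · 0.75 = 2047 lux.
I₄ = I₃ · cos²(30°) = 2047 · 0.75 = 1535 lux.

I ≈ 1530 lux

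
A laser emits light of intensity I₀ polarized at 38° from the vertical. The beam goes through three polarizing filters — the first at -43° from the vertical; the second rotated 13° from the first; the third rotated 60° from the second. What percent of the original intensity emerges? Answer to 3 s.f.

I₁ = I₀ cos²(-43° − 38°) = I₀ cos²(81°) = 0.02447 I₀.
I₂ = I₁ cos²(13°) = 0.02447 · 0.9494 I₀ = 0.02323 I₀.
I₃ = I₂ cos²(60°) = 0.02323 · 0.25 I₀ = 0.005808 I₀.
That is 0.5808% of the incident intensity.

≈ 0.581%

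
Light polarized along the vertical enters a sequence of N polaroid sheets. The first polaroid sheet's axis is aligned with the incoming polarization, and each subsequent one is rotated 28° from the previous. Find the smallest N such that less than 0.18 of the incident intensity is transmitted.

N = 8

First polarizer is aligned with the polarization: full transmission.
Each further stage multiplies by cos²(28°) = 0.7796.
After N polarizers: T = 0.7796^(N−1). Require T < 0.18 ⇒ N−1 > ln(0.18)/ln(0.7796) = 6.89, so N−1 ≥ 7 and N = 8.
Check: N=8 gives T = 0.175 < 0.18; N=7 gives T = 0.2245.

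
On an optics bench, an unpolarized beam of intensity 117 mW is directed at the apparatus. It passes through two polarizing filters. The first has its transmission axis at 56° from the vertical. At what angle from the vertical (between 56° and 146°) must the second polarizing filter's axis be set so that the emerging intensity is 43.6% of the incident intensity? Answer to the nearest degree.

θ ≈ 77°

Unpolarized light through the first polarizer → I₁ = ½ I₀, now polarized at 56°.
Need I₂/I₀ = 0.436, so cos²(θ − 56°) = 0.436 / 0.5 = 0.872.
θ − 56° = arccos(√0.872) = 21.0°, giving θ ≈ 56 + 21.0 = 77.0°.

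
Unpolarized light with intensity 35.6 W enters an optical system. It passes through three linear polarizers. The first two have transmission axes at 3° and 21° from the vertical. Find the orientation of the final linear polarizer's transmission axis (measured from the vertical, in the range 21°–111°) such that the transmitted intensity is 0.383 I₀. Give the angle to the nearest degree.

θ ≈ 44°

Unpolarized light through the first polarizer → I₁ = ½ I₀, now polarized at 3°.
I₂ = I₁ cos²(21° − 3°) = 0.5 I₀ · cos²(18°) = 0.4523 I₀.
Need I₃/I₀ = 0.383, so cos²(θ − 21°) = 0.383 / 0.4523 = 0.8469.
θ − 21° = arccos(√0.8469) = 23.0°, giving θ ≈ 21 + 23.0 = 44.0°.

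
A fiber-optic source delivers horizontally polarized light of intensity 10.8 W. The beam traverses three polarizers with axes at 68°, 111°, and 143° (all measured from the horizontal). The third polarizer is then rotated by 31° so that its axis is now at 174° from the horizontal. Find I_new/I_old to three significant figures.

I_new/I_old ≈ 0.287

Before rotation:
I₁ = I₀ cos²(68° − 0°) = I₀ cos²(68°) = 0.1403 I₀.
I₂ = I₁ cos²(111° − 68°) = 0.1403 I₀ · cos²(43°) = 0.07506 I₀.
I₃ = I₂ cos²(143° − 111°) = 0.07506 I₀ · cos²(32°) = 0.05398 I₀.
After rotation:
I₁ = I₀ cos²(68° − 0°) = I₀ cos²(68°) = 0.1403 I₀.
I₂ = I₁ cos²(111° − 68°) = 0.1403 I₀ · cos²(43°) = 0.07506 I₀.
I₃ = I₂ cos²(174° − 111°) = 0.07506 I₀ · cos²(63°) = 0.01547 I₀.
Ratio = 0.01547 / 0.05398 = 0.2866.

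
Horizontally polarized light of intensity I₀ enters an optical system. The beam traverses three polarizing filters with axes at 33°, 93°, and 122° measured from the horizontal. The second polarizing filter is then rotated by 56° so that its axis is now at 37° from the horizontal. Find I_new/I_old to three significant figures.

Before rotation:
By Malus's law, I₁ = I₀ cos²(33° − 0°) = I₀ cos²(33°) = 0.7034 I₀.
I₂ = I₁ cos²(93° − 33°) = 0.7034 I₀ · cos²(60°) = 0.1758 I₀.
I₃ = I₂ cos²(122° − 93°) = 0.1758 I₀ · cos²(29°) = 0.1345 I₀.
After rotation:
I₁ = I₀ cos²(33° − 0°) = I₀ cos²(33°) = 0.7034 I₀.
I₂ = I₁ cos²(37° − 33°) = 0.7034 I₀ · cos²(4°) = 0.6999 I₀.
I₃ = I₂ cos²(122° − 37°) = 0.6999 I₀ · cos²(85°) = 0.005317 I₀.
Ratio = 0.005317 / 0.1345 = 0.03953.

I_new/I_old ≈ 0.0395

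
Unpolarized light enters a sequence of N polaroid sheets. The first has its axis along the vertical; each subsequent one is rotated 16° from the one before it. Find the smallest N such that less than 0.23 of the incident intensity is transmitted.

First polarizer halves the unpolarized light: factor 1/2.
Each further stage multiplies by cos²(16°) = 0.924.
After N polarizers: T = 0.5·0.924^(N−1). Require T < 0.23 ⇒ N−1 > ln(0.23/0.5)/ln(0.924) = 9.83, so N−1 ≥ 10 and N = 11.
Check: N=11 gives T = 0.2269 < 0.23; N=10 gives T = 0.2455.

N = 11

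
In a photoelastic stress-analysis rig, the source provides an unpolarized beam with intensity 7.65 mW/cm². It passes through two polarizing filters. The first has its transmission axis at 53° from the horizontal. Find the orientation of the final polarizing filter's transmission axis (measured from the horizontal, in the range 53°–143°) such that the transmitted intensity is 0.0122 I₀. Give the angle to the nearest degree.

Unpolarized light through the first polarizer → I₁ = ½ I₀, now polarized at 53°.
Need I₂/I₀ = 0.0122, so cos²(θ − 53°) = 0.0122 / 0.5 = 0.0244.
θ − 53° = arccos(√0.0244) = 81.0°, giving θ ≈ 53 + 81.0 = 134.0°.

θ ≈ 134°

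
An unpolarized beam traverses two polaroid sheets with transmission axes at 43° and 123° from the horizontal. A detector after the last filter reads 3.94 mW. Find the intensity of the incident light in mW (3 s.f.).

Unpolarized light through the first polarizer → I₁ = ½ I₀, now polarized at 43°.
I₂ = I₁ cos²(123° − 43°) = 0.5 I₀ · cos²(80°) = 0.01508 I₀.
So 3.94 mW = 0.01508 I₀, giving I₀ = 3.94/0.01508 = 261.3 mW.

I₀ ≈ 261 mW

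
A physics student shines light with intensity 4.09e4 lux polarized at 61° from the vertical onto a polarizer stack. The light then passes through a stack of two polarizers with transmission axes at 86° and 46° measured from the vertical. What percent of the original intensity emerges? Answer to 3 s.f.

≈ 48.2%

I₁ = 4.09e4 lux · cos²(25°) = 3.36e+04 lux.
I₂ = I₁ · cos²(40°) = 3.36e+04 · 0.5868 = 1.971e+04 lux.
That is 48.2% of the incident intensity.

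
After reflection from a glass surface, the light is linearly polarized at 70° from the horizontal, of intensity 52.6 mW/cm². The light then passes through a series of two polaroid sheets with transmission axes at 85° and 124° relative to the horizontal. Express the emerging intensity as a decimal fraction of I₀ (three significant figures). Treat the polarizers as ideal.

I₁ = 52.6 mW/cm² · cos²(15°) = 49.08 mW/cm².
I₂ = I₁ · cos²(39°) = 49.08 · 0.604 = 29.64 mW/cm².
Transmitted fraction = 0.5635.

I/I₀ ≈ 0.563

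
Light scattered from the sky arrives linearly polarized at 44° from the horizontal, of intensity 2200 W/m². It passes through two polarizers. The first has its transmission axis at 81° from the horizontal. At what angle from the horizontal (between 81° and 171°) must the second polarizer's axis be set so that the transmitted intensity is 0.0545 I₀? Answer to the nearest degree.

By Malus's law, I₁ = I₀ cos²(81° − 44°) = I₀ cos²(37°) = 0.6378 I₀.
Need I₂/I₀ = 0.0545, so cos²(θ − 81°) = 0.0545 / 0.6378 = 0.08545.
θ − 81° = arccos(√0.08545) = 73.0°, giving θ ≈ 81 + 73.0 = 154.0°.

θ ≈ 154°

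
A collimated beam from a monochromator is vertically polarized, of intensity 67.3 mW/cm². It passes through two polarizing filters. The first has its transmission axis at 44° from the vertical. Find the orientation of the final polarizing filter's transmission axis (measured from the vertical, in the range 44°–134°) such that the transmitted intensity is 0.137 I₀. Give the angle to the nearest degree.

I₁ = I₀ cos²(44° − 0°) = I₀ cos²(44°) = 0.5174 I₀.
Need I₂/I₀ = 0.137, so cos²(θ − 44°) = 0.137 / 0.5174 = 0.2648.
θ − 44° = arccos(√0.2648) = 59.0°, giving θ ≈ 44 + 59.0 = 103.0°.

θ ≈ 103°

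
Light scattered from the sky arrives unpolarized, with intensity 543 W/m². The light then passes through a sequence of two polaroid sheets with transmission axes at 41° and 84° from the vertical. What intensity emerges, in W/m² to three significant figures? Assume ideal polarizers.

I ≈ 145 W/m²

Unpolarized light through the first polarizer → I₁ = 543 W/m²/2 = 271.5 W/m², polarized at 41°.
I₂ = I₁ · cos²(43°) = 271.5 · 0.5349 = 145.2 W/m².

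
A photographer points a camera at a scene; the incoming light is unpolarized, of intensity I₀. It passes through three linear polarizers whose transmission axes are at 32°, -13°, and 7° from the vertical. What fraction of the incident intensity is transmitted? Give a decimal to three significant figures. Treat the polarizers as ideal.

Unpolarized light through the first polarizer → I₁ = ½ I₀, now polarized at 32°.
I₂ = I₁ cos²(-13° − 32°) = 0.5 I₀ · cos²(45°) = 0.25 I₀.
I₃ = I₂ cos²(7° + 13°) = 0.25 I₀ · cos²(20°) = 0.2208 I₀.
Transmitted fraction = 0.2208.

≈ 0.221 I₀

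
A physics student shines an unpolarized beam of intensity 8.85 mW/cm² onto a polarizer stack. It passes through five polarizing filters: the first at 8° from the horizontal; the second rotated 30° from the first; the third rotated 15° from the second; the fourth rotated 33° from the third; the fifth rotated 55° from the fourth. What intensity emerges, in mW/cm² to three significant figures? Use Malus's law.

I ≈ 0.717 mW/cm²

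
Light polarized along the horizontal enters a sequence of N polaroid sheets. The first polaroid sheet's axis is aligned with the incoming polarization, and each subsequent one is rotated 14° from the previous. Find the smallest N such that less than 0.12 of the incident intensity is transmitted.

N = 37

First polarizer is aligned with the polarization: full transmission.
Each further stage multiplies by cos²(14°) = 0.9415.
After N polarizers: T = 0.9415^(N−1). Require T < 0.12 ⇒ N−1 > ln(0.12)/ln(0.9415) = 35.16, so N−1 ≥ 36 and N = 37.
Check: N=37 gives T = 0.1141 < 0.12; N=36 gives T = 0.1211.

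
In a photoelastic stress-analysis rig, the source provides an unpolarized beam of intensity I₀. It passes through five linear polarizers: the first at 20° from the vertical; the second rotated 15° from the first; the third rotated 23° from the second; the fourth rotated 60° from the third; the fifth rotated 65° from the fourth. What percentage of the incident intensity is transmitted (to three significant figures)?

≈ 1.77%

Unpolarized light through the first polarizer → I₁ = ½ I₀, now polarized at 20°.
I₂ = I₁ cos²(15°) = 0.5 · 0.933 I₀ = 0.4665 I₀.
I₃ = I₂ cos²(23°) = 0.4665 · 0.8473 I₀ = 0.3953 I₀.
I₄ = I₃ cos²(60°) = 0.3953 · 0.25 I₀ = 0.09882 I₀.
I₅ = I₄ cos²(65°) = 0.09882 · 0.1786 I₀ = 0.01765 I₀.
That is 1.765% of the incident intensity.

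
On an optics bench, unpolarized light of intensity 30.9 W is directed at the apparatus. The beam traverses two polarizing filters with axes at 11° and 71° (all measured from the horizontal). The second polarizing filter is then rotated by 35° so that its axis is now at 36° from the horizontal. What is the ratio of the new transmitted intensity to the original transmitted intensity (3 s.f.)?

Before rotation:
Unpolarized light through the first polarizer → I₁ = ½ I₀, now polarized at 11°.
I₂ = I₁ cos²(71° − 11°) = 0.5 I₀ · cos²(60°) = 0.125 I₀.
After rotation:
Unpolarized light through the first polarizer → I₁ = ½ I₀, now polarized at 11°.
I₂ = I₁ cos²(36° − 11°) = 0.5 I₀ · cos²(25°) = 0.4107 I₀.
Ratio = 0.4107 / 0.125 = 3.286.

I_new/I_old ≈ 3.29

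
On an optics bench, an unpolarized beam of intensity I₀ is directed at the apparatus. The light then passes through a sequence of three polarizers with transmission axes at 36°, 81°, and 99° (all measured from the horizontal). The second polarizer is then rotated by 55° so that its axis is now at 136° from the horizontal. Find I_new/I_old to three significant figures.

I_new/I_old ≈ 0.0425

Before rotation:
Unpolarized light through the first polarizer → I₁ = ½ I₀, now polarized at 36°.
I₂ = I₁ cos²(81° − 36°) = 0.5 I₀ · cos²(45°) = 0.25 I₀.
I₃ = I₂ cos²(99° − 81°) = 0.25 I₀ · cos²(18°) = 0.2261 I₀.
After rotation:
Unpolarized light through the first polarizer → I₁ = ½ I₀, now polarized at 36°.
Angle between axes 1 and 2: 80°. I₂ = 0.5 I₀ · cos²(80°) = 0.01508 I₀.
I₃ = I₂ cos²(99° − 136°) = 0.01508 I₀ · cos²(37°) = 0.009616 I₀.
Ratio = 0.009616 / 0.2261 = 0.04253.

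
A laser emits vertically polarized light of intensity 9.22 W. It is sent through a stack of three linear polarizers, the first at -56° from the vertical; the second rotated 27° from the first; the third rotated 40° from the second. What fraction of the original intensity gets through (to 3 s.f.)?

I₁ = 9.22 W · cos²(56°) = 2.883 W.
I₂ = I₁ · cos²(27°) = 2.883 · 0.7939 = 2.289 W.
I₃ = I₂ · cos²(40°) = 2.289 · 0.5868 = 1.343 W.
Transmitted fraction = 0.1457.

I/I₀ ≈ 0.146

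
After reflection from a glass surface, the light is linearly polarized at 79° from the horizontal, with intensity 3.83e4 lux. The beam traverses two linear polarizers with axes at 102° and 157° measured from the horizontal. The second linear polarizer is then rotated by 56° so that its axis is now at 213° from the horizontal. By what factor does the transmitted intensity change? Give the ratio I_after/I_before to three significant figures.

I_new/I_old ≈ 0.390

Before rotation:
I₁ = I₀ cos²(102° − 79°) = I₀ cos²(23°) = 0.8473 I₀.
I₂ = I₁ cos²(157° − 102°) = 0.8473 I₀ · cos²(55°) = 0.2788 I₀.
After rotation:
I₁ = I₀ cos²(102° − 79°) = I₀ cos²(23°) = 0.8473 I₀.
Angle between axes 1 and 2: 69°. I₂ = 0.8473 I₀ · cos²(69°) = 0.1088 I₀.
Ratio = 0.1088 / 0.2788 = 0.3904.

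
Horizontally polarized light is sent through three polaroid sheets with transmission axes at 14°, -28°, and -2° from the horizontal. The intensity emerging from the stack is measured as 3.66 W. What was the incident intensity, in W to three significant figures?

I₀ ≈ 8.71 W

I₁ = I₀ cos²(14° − 0°) = I₀ cos²(14°) = 0.9415 I₀.
I₂ = I₁ cos²(-28° − 14°) = 0.9415 I₀ · cos²(42°) = 0.5199 I₀.
I₃ = I₂ cos²(-2° + 28°) = 0.5199 I₀ · cos²(26°) = 0.42 I₀.
So 3.66 W = 0.42 I₀, giving I₀ = 3.66/0.42 = 8.714 W.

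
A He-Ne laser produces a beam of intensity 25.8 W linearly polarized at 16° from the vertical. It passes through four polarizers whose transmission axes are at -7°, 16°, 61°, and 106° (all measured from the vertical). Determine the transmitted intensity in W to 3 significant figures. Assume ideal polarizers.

By Malus's law, I₁ = 25.8 W · cos²(23°) = 21.86 W.
I₂ = I₁ · cos²(23°) = 21.86 · 0.8473 = 18.52 W.
I₃ = I₂ · cos²(45°) = 18.52 · 0.5 = 9.262 W.
I₄ = I₃ · cos²(45°) = 9.262 · 0.5 = 4.631 W.

I ≈ 4.63 W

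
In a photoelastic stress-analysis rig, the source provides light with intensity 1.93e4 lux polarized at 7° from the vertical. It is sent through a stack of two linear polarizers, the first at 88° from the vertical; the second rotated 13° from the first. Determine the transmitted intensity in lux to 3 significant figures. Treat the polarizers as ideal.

I₁ = 1.93e4 lux · cos²(81°) = 472.3 lux.
I₂ = I₁ · cos²(13°) = 472.3 · 0.9494 = 448.4 lux.

I ≈ 448 lux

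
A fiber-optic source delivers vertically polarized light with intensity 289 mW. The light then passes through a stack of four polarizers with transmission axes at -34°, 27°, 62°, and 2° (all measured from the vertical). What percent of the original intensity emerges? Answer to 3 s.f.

≈ 2.71%

By Malus's law, I₁ = 289 mW · cos²(34°) = 198.6 mW.
I₂ = I₁ · cos²(61°) = 198.6 · 0.235 = 46.69 mW.
I₃ = I₂ · cos²(35°) = 46.69 · 0.671 = 31.33 mW.
I₄ = I₃ · cos²(60°) = 31.33 · 0.25 = 7.832 mW.
That is 2.71% of the incident intensity.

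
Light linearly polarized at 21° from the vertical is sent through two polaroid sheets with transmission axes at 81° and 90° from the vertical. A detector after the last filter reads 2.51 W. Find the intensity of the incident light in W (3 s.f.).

I₁ = I₀ cos²(81° − 21°) = I₀ cos²(60°) = 0.25 I₀.
I₂ = I₁ cos²(90° − 81°) = 0.25 I₀ · cos²(9°) = 0.2439 I₀.
So 2.51 W = 0.2439 I₀, giving I₀ = 2.51/0.2439 = 10.29 W.

I₀ ≈ 10.3 W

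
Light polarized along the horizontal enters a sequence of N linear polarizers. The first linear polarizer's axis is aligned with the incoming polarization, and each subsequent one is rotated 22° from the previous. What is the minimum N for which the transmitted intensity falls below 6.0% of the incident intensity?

First polarizer is aligned with the polarization: full transmission.
Each further stage multiplies by cos²(22°) = 0.8597.
After N polarizers: T = 0.8597^(N−1). Require T < 0.060 ⇒ N−1 > ln(0.060)/ln(0.8597) = 18.61, so N−1 ≥ 19 and N = 20.
Check: N=20 gives T = 0.05653 < 0.060; N=19 gives T = 0.06576.

N = 20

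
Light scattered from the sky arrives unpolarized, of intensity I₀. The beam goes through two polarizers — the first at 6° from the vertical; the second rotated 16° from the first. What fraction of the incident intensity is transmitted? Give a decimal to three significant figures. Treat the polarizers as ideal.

≈ 0.462 I₀

Unpolarized light through the first polarizer → I₁ = ½ I₀, now polarized at 6°.
I₂ = I₁ cos²(16°) = 0.5 · 0.924 I₀ = 0.462 I₀.
Transmitted fraction = 0.462.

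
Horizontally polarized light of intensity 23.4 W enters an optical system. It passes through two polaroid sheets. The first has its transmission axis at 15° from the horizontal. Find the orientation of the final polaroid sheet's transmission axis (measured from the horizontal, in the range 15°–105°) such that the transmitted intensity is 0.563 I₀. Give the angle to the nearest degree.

I₁ = I₀ cos²(15° − 0°) = I₀ cos²(15°) = 0.933 I₀.
Need I₂/I₀ = 0.563, so cos²(θ − 15°) = 0.563 / 0.933 = 0.6034.
θ − 15° = arccos(√0.6034) = 39.0°, giving θ ≈ 15 + 39.0 = 54.0°.

θ ≈ 54°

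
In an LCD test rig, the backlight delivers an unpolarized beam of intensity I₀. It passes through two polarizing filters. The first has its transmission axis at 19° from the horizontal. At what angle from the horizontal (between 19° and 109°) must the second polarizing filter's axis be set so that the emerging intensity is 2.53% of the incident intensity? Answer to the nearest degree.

θ ≈ 96°

Unpolarized light through the first polarizer → I₁ = ½ I₀, now polarized at 19°.
Need I₂/I₀ = 0.0253, so cos²(θ − 19°) = 0.0253 / 0.5 = 0.0506.
θ − 19° = arccos(√0.0506) = 77.0°, giving θ ≈ 19 + 77.0 = 96.0°.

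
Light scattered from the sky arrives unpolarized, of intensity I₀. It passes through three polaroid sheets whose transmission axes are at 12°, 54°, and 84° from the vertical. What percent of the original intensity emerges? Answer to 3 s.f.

Unpolarized light through the first polarizer → I₁ = ½ I₀, now polarized at 12°.
I₂ = I₁ cos²(54° − 12°) = 0.5 I₀ · cos²(42°) = 0.2761 I₀.
I₃ = I₂ cos²(84° − 54°) = 0.2761 I₀ · cos²(30°) = 0.2071 I₀.
That is 20.71% of the incident intensity.

≈ 20.7%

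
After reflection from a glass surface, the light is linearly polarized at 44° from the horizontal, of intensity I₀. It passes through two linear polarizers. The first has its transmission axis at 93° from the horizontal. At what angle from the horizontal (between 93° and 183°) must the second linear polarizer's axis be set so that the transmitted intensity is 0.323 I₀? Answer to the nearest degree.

θ ≈ 123°

By Malus's law, I₁ = I₀ cos²(93° − 44°) = I₀ cos²(49°) = 0.4304 I₀.
Need I₂/I₀ = 0.323, so cos²(θ − 93°) = 0.323 / 0.4304 = 0.7504.
θ − 93° = arccos(√0.7504) = 30.0°, giving θ ≈ 93 + 30.0 = 123.0°.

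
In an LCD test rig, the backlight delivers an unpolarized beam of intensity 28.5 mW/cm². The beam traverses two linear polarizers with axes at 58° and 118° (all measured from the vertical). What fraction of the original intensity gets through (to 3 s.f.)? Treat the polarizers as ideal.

Unpolarized light through the first polarizer → I₁ = 28.5 mW/cm²/2 = 14.25 mW/cm², polarized at 58°.
I₂ = I₁ · cos²(60°) = 14.25 · 0.25 = 3.563 mW/cm².
Transmitted fraction = 0.125.

I/I₀ ≈ 0.125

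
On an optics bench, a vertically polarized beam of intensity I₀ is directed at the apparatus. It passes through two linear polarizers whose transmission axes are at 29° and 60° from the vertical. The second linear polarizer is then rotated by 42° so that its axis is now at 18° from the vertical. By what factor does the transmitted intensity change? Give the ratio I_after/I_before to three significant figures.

I_new/I_old ≈ 1.31

Before rotation:
I₁ = I₀ cos²(29° − 0°) = I₀ cos²(29°) = 0.765 I₀.
I₂ = I₁ cos²(60° − 29°) = 0.765 I₀ · cos²(31°) = 0.562 I₀.
After rotation:
I₁ = I₀ cos²(29° − 0°) = I₀ cos²(29°) = 0.765 I₀.
I₂ = I₁ cos²(18° − 29°) = 0.765 I₀ · cos²(11°) = 0.7371 I₀.
Ratio = 0.7371 / 0.562 = 1.311.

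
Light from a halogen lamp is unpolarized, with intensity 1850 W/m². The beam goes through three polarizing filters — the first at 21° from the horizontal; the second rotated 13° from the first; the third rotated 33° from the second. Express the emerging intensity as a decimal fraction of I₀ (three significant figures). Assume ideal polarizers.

Unpolarized light through the first polarizer → I₁ = 1850 W/m²/2 = 925 W/m², polarized at 21°.
I₂ = I₁ · cos²(13°) = 925 · 0.9494 = 878.2 W/m².
I₃ = I₂ · cos²(33°) = 878.2 · 0.7034 = 617.7 W/m².
Transmitted fraction = 0.3339.

I/I₀ ≈ 0.334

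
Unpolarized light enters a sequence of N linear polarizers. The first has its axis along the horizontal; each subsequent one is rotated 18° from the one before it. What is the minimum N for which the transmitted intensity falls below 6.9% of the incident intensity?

First polarizer halves the unpolarized light: factor 1/2.
Each further stage multiplies by cos²(18°) = 0.9045.
After N polarizers: T = 0.5·0.9045^(N−1). Require T < 0.069 ⇒ N−1 > ln(0.069/0.5)/ln(0.9045) = 19.73, so N−1 ≥ 20 and N = 21.
Check: N=21 gives T = 0.06718 < 0.069; N=20 gives T = 0.07427.

N = 21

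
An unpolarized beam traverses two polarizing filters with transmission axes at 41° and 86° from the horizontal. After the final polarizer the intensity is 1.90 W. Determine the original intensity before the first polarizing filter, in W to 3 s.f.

Unpolarized light through the first polarizer → I₁ = ½ I₀, now polarized at 41°.
I₂ = I₁ cos²(86° − 41°) = 0.5 I₀ · cos²(45°) = 0.25 I₀.
So 1.90 W = 0.25 I₀, giving I₀ = 1.90/0.25 = 7.6 W.

I₀ ≈ 7.60 W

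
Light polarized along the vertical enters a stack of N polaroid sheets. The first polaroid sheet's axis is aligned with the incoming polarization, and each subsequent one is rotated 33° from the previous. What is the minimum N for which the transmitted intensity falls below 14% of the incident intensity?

N = 7

First polarizer is aligned with the polarization: full transmission.
Each further stage multiplies by cos²(33°) = 0.7034.
After N polarizers: T = 0.7034^(N−1). Require T < 0.14 ⇒ N−1 > ln(0.14)/ln(0.7034) = 5.59, so N−1 ≥ 6 and N = 7.
Check: N=7 gives T = 0.1211 < 0.14; N=6 gives T = 0.1722.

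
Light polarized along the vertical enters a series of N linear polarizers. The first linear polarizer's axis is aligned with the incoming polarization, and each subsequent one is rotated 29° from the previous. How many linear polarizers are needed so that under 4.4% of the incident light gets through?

First polarizer is aligned with the polarization: full transmission.
Each further stage multiplies by cos²(29°) = 0.765.
After N polarizers: T = 0.765^(N−1). Require T < 0.044 ⇒ N−1 > ln(0.044)/ln(0.765) = 11.66, so N−1 ≥ 12 and N = 13.
Check: N=13 gives T = 0.04015 < 0.044; N=12 gives T = 0.05248.

N = 13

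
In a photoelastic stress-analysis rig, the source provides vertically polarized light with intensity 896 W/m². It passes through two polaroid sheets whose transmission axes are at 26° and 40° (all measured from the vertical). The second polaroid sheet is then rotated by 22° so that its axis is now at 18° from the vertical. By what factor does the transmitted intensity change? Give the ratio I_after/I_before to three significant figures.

Before rotation:
I₁ = I₀ cos²(26° − 0°) = I₀ cos²(26°) = 0.8078 I₀.
I₂ = I₁ cos²(40° − 26°) = 0.8078 I₀ · cos²(14°) = 0.7606 I₀.
After rotation:
I₁ = I₀ cos²(26° − 0°) = I₀ cos²(26°) = 0.8078 I₀.
I₂ = I₁ cos²(18° − 26°) = 0.8078 I₀ · cos²(8°) = 0.7922 I₀.
Ratio = 0.7922 / 0.7606 = 1.042.

I_new/I_old ≈ 1.04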